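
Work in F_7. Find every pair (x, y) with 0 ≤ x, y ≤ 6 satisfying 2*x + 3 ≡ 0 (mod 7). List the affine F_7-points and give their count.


Affine F_7-points: {(2, 0), (2, 1), (2, 2), (2, 3), (2, 4), (2, 5), (2, 6)}; count = 7.

For each of the 49 pairs (x, y) ∈ F_7², evaluate f(x, y) mod 7. Record the zeros.
  x = 0: [0↦3, 1↦3, 2↦3, 3↦3, 4↦3, 5↦3, 6↦3]  zeros at y ∈ ∅
  x = 1: [0↦5, 1↦5, 2↦5, 3↦5, 4↦5, 5↦5, 6↦5]  zeros at y ∈ ∅
  x = 2: [0↦0, 1↦0, 2↦0, 3↦0, 4↦0, 5↦0, 6↦0]  zeros at y ∈ {0, 1, 2, 3, 4, 5, 6}
  x = 3: [0↦2, 1↦2, 2↦2, 3↦2, 4↦2, 5↦2, 6↦2]  zeros at y ∈ ∅
  x = 4: [0↦4, 1↦4, 2↦4, 3↦4, 4↦4, 5↦4, 6↦4]  zeros at y ∈ ∅
  x = 5: [0↦6, 1↦6, 2↦6, 3↦6, 4↦6, 5↦6, 6↦6]  zeros at y ∈ ∅
  x = 6: [0↦1, 1↦1, 2↦1, 3↦1, 4↦1, 5↦1, 6↦1]  zeros at y ∈ ∅
Collecting zeros: affine points = {(2, 0), (2, 1), (2, 2), (2, 3), (2, 4), (2, 5), (2, 6)}.
Total count |C(F_7)_aff| = 7.


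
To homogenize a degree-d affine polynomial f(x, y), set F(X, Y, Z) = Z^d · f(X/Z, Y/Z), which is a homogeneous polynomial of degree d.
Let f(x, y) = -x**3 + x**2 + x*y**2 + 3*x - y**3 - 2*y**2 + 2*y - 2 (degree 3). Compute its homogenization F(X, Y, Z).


F(X, Y, Z) = -X**3 + X**2*Z + X*Y**2 + 3*X*Z**2 - Y**3 - 2*Y**2*Z + 2*Y*Z**2 - 2*Z**3

deg(f) = 3.
Substitute x = X/Z, y = Y/Z into f, then multiply by Z^3.
  monomial -1·x^3·y^0 ↦ -1·X^3·Y^0·Z^0.
  monomial 1·x^2·y^0 ↦ 1·X^2·Y^0·Z^1.
  monomial 1·x^1·y^2 ↦ 1·X^1·Y^2·Z^0.
  monomial 3·x^1·y^0 ↦ 3·X^1·Y^0·Z^2.
  monomial -1·x^0·y^3 ↦ -1·X^0·Y^3·Z^0.
  monomial -2·x^0·y^2 ↦ -2·X^0·Y^2·Z^1.
  monomial 2·x^0·y^1 ↦ 2·X^0·Y^1·Z^2.
  monomial -2·x^0·y^0 ↦ -2·X^0·Y^0·Z^3.
Collecting: F(X, Y, Z) = -X**3 + X**2*Z + X*Y**2 + 3*X*Z**2 - Y**3 - 2*Y**2*Z + 2*Y*Z**2 - 2*Z**3.


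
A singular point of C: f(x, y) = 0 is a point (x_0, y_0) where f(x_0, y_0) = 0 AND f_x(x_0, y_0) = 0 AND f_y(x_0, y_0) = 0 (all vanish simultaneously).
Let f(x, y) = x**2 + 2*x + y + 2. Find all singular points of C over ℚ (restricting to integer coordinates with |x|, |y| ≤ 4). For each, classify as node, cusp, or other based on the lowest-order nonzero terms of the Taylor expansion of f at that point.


No singular points in the scanned grid; C is smooth there.

Compute partial derivatives:
  f_x = 2*x + 2.
  f_y = 1.
f_y = 1 is a nonzero constant, so f_y never vanishes: no point (x, y) can satisfy f = f_x = f_y = 0. In particular no (x, y) ∈ {−4, ..., 4}² is singular; the curve is smooth.


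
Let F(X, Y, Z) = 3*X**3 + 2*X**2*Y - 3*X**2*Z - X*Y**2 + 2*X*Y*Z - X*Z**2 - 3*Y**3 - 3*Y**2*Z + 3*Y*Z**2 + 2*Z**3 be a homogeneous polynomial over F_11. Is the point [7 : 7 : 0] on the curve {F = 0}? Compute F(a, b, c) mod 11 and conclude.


F(7,7,0) ≡ 2 (mod 11); P is NOT on the curve.

Evaluate F(7, 7, 0) term-by-term (mod 11).
  3*X**3 ↦ 3·343·1·1 = 1029
  2*X**2*Y ↦ 2·49·7·1 = 686
  -3*X**2*Z ↦ -3·49·1·0 = 0
  -X*Y**2 ↦ -1·7·49·1 = -343
  2*X*Y*Z ↦ 2·7·7·0 = 0
  -X*Z**2 ↦ -1·7·1·0 = 0
  -3*Y**3 ↦ -3·1·343·1 = -1029
  -3*Y**2*Z ↦ -3·1·49·0 = 0
  3*Y*Z**2 ↦ 3·1·7·0 = 0
  2*Z**3 ↦ 2·1·1·0 = 0
Sum: F(7, 7, 0) = (1029) + (686) + (0) + (-343) + (0) + (0) + (-1029) + (0) + (0) + (0) = 343.
Reducing mod 11: 343 ≡ 2 (mod 11).
Since F(a, b, c) ≡ 2 ≠ 0 (mod 11), P does NOT lie on the curve.


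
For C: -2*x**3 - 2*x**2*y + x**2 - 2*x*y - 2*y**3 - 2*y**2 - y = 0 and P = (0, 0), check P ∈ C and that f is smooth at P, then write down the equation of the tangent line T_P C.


Tangent line at P: -y = 0.

Step 1: f(0, 0) = 0, so P lies on C.
Step 2: partial derivatives
  f_x(x, y) = -6*x**2 - 4*x*y + 2*x - 2*y, f_y(x, y) = -2*x**2 - 2*x - 6*y**2 - 4*y - 1.
  f_x(P) = 0, f_y(P) = -1 (gradient nonzero, so P is smooth).
Step 3: tangent line at P: 0·(x − 0) + -1·(y − 0) = 0.
Expanding: -y = 0.


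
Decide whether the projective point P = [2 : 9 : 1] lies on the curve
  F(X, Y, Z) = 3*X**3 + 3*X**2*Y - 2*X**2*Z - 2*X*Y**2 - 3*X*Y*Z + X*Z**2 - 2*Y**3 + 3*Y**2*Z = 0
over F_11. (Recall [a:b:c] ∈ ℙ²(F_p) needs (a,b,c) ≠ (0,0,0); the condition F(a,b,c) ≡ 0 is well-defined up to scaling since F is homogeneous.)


F(2,9,1) ≡ 7 (mod 11); P is NOT on the curve.

Evaluate F(2, 9, 1) term-by-term (mod 11).
  3*X**3 ↦ 3·8·1·1 = 24
  3*X**2*Y ↦ 3·4·9·1 = 108
  -2*X**2*Z ↦ -2·4·1·1 = -8
  -2*X*Y**2 ↦ -2·2·81·1 = -324
  -3*X*Y*Z ↦ -3·2·9·1 = -54
  X*Z**2 ↦ 1·2·1·1 = 2
  -2*Y**3 ↦ -2·1·729·1 = -1458
  3*Y**2*Z ↦ 3·1·81·1 = 243
Sum: F(2, 9, 1) = (24) + (108) + (-8) + (-324) + (-54) + (2) + (-1458) + (243) = -1467.
Reducing mod 11: -1467 ≡ 7 (mod 11).
Since F(a, b, c) ≡ 7 ≠ 0 (mod 11), P does NOT lie on the curve.


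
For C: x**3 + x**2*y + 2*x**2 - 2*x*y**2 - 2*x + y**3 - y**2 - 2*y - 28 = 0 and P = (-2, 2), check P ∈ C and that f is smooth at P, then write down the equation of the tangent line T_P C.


Tangent line at P: -14*x + 26*y - 80 = 0.

Step 1: f(-2, 2) = 0, so P lies on C.
Step 2: partial derivatives
  f_x(x, y) = 3*x**2 + 2*x*y + 4*x - 2*y**2 - 2, f_y(x, y) = x**2 - 4*x*y + 3*y**2 - 2*y - 2.
  f_x(P) = -14, f_y(P) = 26 (gradient nonzero, so P is smooth).
Step 3: tangent line at P: -14·(x − -2) + 26·(y − 2) = 0.
Expanding: -14*x + 26*y - 80 = 0.


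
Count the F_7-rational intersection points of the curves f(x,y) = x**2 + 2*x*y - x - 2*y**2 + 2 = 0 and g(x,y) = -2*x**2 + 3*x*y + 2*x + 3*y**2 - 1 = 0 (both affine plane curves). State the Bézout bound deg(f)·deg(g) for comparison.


Common zeros: ∅; count = 0; Bézout bound = 4.

deg(f) = 2, deg(g) = 2, so Bézout bound = 4.
Scan x ∈ F_7. For each x, list the y ∈ F_7 with f(x, y) ≡ 0 and those with g(x, y) ≡ 0 (mod 7); the common zeros in that column are the intersection.
  x = 0: f ≡ 0 at y ∈ {1, 6}; g ≡ 0 at y ∈ ∅; common: ∅.
  x = 1: f ≡ 0 at y ∈ ∅; g ≡ 0 at y ∈ {3}; common: ∅.
  x = 2: f ≡ 0 at y ∈ ∅; g ≡ 0 at y ∈ ∅; common: ∅.
  x = 3: f ≡ 0 at y ∈ {4, 6}; g ≡ 0 at y ∈ ∅; common: ∅.
  x = 4: f ≡ 0 at y ∈ {0, 4}; g ≡ 0 at y ∈ ∅; common: ∅.
  x = 5: f ≡ 0 at y ∈ ∅; g ≡ 0 at y ∈ ∅; common: ∅.
  x = 6: f ≡ 0 at y ∈ {1, 5}; g ≡ 0 at y ∈ ∅; common: ∅.
Collecting: common zeros = ∅, so the count is 0.
Comparison with the Bézout bound: 0 ≤ 4 = deg(f)·deg(g), as expected for curves with no common component (the affine F_7-count falls short of the bound because intersections may lie at infinity, over extension fields, or carry multiplicity).


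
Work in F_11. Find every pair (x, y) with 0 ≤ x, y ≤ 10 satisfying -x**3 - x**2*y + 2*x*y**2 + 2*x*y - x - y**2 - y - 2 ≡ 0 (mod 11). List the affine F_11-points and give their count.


Affine F_11-points: {(0, 4), (0, 6), (1, 2), (1, 9), (5, 0), (5, 3), (6, 6), (7, 0), (7, 7), (10, 0), (10, 6)}; count = 11.

For each of the 121 pairs (x, y) ∈ F_11², evaluate f(x, y) mod 11. Record the zeros.
  x = 0: [0↦9, 1↦7, 2↦3, 3↦8, 4↦0, 5↦1, 6↦0, 7↦8, 8↦3, 9↦7, 10↦9]  zeros at y ∈ {4, 6}
  x = 1: [0↦7, 1↦8, 2↦0, 3↦5, 4↦1, 5↦10, 6↦10, 7↦1, 8↦5, 9↦0, 10↦8]  zeros at y ∈ {2, 9}
  x = 2: [0↦10, 1↦1, 2↦9, 3↦1, 4↦10, 5↦3, 6↦2, 7↦7, 8↦7, 9↦2, 10↦3]  zeros at y ∈ ∅
  x = 3: [0↦1, 1↦2, 2↦2, 3↦1, 4↦10, 5↦7, 6↦3, 7↦9, 8↦3, 9↦7, 10↦10]  zeros at y ∈ ∅
  x = 4: [0↦7, 1↦5, 2↦6, 3↦10, 4↦6, 5↦5, 6↦7, 7↦1, 8↦9, 9↦9, 10↦1]  zeros at y ∈ ∅
  x = 5: [0↦0, 1↦4, 2↦4, 3↦0, 4↦3, 5↦2, 6↦8, 7↦10, 8↦8, 9↦2, 10↦3]  zeros at y ∈ {0, 3}
  x = 6: [0↦7, 1↦4, 2↦1, 3↦9, 4↦6, 5↦3, 6↦0, 7↦8, 8↦5, 9↦2, 10↦10]  zeros at y ∈ {6}
  x = 7: [0↦0, 1↦10, 2↦2, 3↦9, 4↦9, 5↦2, 6↦10, 7↦0, 8↦5, 9↦3, 10↦5]  zeros at y ∈ {0, 7}
  x = 8: [0↦6, 1↦5, 2↦1, 3↦5, 4↦6, 5↦4, 6↦10, 7↦2, 8↦2, 9↦10, 10↦4]  zeros at y ∈ ∅
  x = 9: [0↦8, 1↦5, 2↦3, 3↦2, 4↦2, 5↦3, 6↦5, 7↦8, 8↦1, 9↦6, 10↦1]  zeros at y ∈ ∅
  x = 10: [0↦0, 1↦4, 2↦2, 3↦5, 4↦2, 5↦4, 6↦0, 7↦1, 8↦7, 9↦7, 10↦1]  zeros at y ∈ {0, 6}
Collecting zeros: affine points = {(0, 4), (0, 6), (1, 2), (1, 9), (5, 0), (5, 3), (6, 6), (7, 0), (7, 7), (10, 0), (10, 6)}.
Total count |C(F_11)_aff| = 11.


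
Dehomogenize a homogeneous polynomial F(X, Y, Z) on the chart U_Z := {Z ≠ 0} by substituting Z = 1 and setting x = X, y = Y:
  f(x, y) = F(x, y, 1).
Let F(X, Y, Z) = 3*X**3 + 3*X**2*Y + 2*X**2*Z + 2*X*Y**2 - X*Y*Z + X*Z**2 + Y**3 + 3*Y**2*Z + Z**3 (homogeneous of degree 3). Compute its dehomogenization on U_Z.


f(x, y) = 3*x**3 + 3*x**2*y + 2*x**2 + 2*x*y**2 - x*y + x + y**3 + 3*y**2 + 1

On U_Z we set Z = 1. Each monomial c·X^i·Y^j·Z^k in F becomes c·x^i·y^j·1^k = c·x^i·y^j.
Substituting Z = 1: F(X, Y, 1) = 3*x**3 + 3*x**2*y + 2*x**2 + 2*x*y**2 - x*y + x + y**3 + 3*y**2 + 1.
Note: deg(f) ≤ deg(F) = 3; strict inequality happens when F is divisible by Z (lost terms).


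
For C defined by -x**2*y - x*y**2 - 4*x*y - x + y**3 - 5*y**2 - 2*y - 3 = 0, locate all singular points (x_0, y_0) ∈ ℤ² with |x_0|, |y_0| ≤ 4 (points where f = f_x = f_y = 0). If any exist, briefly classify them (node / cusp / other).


Singular points: {(-3, 1)}; classification: node.

Compute partial derivatives:
  f_x = -2*x*y - y**2 - 4*y - 1.
  f_y = -x**2 - 2*x*y - 4*x + 3*y**2 - 10*y - 2.
Scan x_0 ∈ {−4, ..., 4}. For each x_0, f_y(x_0, y) is a polynomial in y; find its integer roots y ∈ {−4, ..., 4}, then test f_x and f at those candidates.
  x = -4: f_y(-4, y) = 3*y**2 - 2*y - 2; no integer root y with |y| ≤ 4.
  x = -3: f_y(-3, y) = 3*y**2 - 4*y + 1; vanishes at y ∈ {1}. (-3, 1): f_x = 0, f = 0 — SINGULAR.
  x = -2: f_y(-2, y) = 3*y**2 - 6*y + 2; no integer root y with |y| ≤ 4.
  x = -1: f_y(-1, y) = 3*y**2 - 8*y + 1; no integer root y with |y| ≤ 4.
  x = 0: f_y(0, y) = 3*y**2 - 10*y - 2; no integer root y with |y| ≤ 4.
  x = 1: f_y(1, y) = 3*y**2 - 12*y - 7; no integer root y with |y| ≤ 4.
  x = 2: f_y(2, y) = 3*y**2 - 14*y - 14; no integer root y with |y| ≤ 4.
  x = 3: f_y(3, y) = 3*y**2 - 16*y - 23; no integer root y with |y| ≤ 4.
  x = 4: f_y(4, y) = 3*y**2 - 18*y - 34; no integer root y with |y| ≤ 4.
Only singular point on the grid: (-3, 1).
Classify: substitute x = -3 + u, y = 1 + v and expand: f = -u**2*v - u**2 - u*v**2 + v**3 + v**2.
No constant or linear terms (consistent with a singular point). Quadratic part: -u**2 + v**2. Cubic part: -u**2*v - u*v**2 + v**3.
The quadratic part v**2 - u**2 = (v − u)(v + u) splits into two distinct linear factors, so there are two distinct tangent lines y − 1 = ±(x − -3) — this is a node (ordinary double point).
Classification: node.


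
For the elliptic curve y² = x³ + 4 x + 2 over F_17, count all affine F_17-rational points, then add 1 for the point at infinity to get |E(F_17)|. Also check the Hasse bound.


Affine points = {(0, 6), (0, 11), (2, 1), (2, 16), (6, 2), (6, 15), (7, 4), (7, 13), (8, 6), (8, 11), (9, 6), (9, 11), (11, 0)}; affine count = 13; |E(F_17)| = 14.

Discriminant check: Δ ∝ 4a³ + 27b² = 4·4³ + 27·2² = 4·64 + 27·4 ≡ 7 (mod 17). Nonzero ⇒ E is nonsingular.
For each x ∈ F_17, compute rhs = x³ + 4·x + 2 mod 17, then count y ∈ F_17 with y² ≡ rhs.
  x = 0: rhs = 2, matching y values: 6, 11 (2 points).
  x = 1: rhs = 7, matching y values: none (0 points).
  x = 2: rhs = 1, matching y values: 1, 16 (2 points).
  x = 3: rhs = 7, matching y values: none (0 points).
  x = 4: rhs = 14, matching y values: none (0 points).
  x = 5: rhs = 11, matching y values: none (0 points).
  x = 6: rhs = 4, matching y values: 2, 15 (2 points).
  x = 7: rhs = 16, matching y values: 4, 13 (2 points).
  x = 8: rhs = 2, matching y values: 6, 11 (2 points).
  x = 9: rhs = 2, matching y values: 6, 11 (2 points).
  x = 10: rhs = 5, matching y values: none (0 points).
  x = 11: rhs = 0, matching y values: 0 (1 points).
  x = 12: rhs = 10, matching y values: none (0 points).
  x = 13: rhs = 7, matching y values: none (0 points).
  x = 14: rhs = 14, matching y values: none (0 points).
  x = 15: rhs = 3, matching y values: none (0 points).
  x = 16: rhs = 14, matching y values: none (0 points).
Total affine count: 13.
Full point count |E(F_17)| = 13 + 1 = 14.
Hasse bound: |14 − (17+1)| = |-4| = 4 ≤ 2√17 ≈ 8.2462 ✓.


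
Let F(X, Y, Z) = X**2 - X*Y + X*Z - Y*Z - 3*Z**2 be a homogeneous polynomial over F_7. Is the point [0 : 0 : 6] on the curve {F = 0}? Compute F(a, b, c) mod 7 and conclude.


F(0,0,6) ≡ 4 (mod 7); P is NOT on the curve.

Evaluate F(0, 0, 6) term-by-term (mod 7).
  X**2 ↦ 1·0·1·1 = 0
  -X*Y ↦ -1·0·0·1 = 0
  X*Z ↦ 1·0·1·6 = 0
  -Y*Z ↦ -1·1·0·6 = 0
  -3*Z**2 ↦ -3·1·1·36 = -108
Sum: F(0, 0, 6) = (0) + (0) + (0) + (0) + (-108) = -108.
Reducing mod 7: -108 ≡ 4 (mod 7).
Since F(a, b, c) ≡ 4 ≠ 0 (mod 7), P does NOT lie on the curve.


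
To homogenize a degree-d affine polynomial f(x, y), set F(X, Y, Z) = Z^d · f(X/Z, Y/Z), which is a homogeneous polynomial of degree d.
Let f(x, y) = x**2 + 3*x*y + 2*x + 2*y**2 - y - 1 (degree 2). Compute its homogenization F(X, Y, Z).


F(X, Y, Z) = X**2 + 3*X*Y + 2*X*Z + 2*Y**2 - Y*Z - Z**2

deg(f) = 2.
Substitute x = X/Z, y = Y/Z into f, then multiply by Z^2.
  monomial 1·x^2·y^0 ↦ 1·X^2·Y^0·Z^0.
  monomial 3·x^1·y^1 ↦ 3·X^1·Y^1·Z^0.
  monomial 2·x^1·y^0 ↦ 2·X^1·Y^0·Z^1.
  monomial 2·x^0·y^2 ↦ 2·X^0·Y^2·Z^0.
  monomial -1·x^0·y^1 ↦ -1·X^0·Y^1·Z^1.
  monomial -1·x^0·y^0 ↦ -1·X^0·Y^0·Z^2.
Collecting: F(X, Y, Z) = X**2 + 3*X*Y + 2*X*Z + 2*Y**2 - Y*Z - Z**2.


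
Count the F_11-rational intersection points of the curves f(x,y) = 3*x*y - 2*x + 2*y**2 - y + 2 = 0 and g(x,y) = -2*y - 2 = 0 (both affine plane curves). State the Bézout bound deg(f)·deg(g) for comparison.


Common zeros: {(1, 10)}; count = 1; Bézout bound = 2.

deg(f) = 2, deg(g) = 1, so Bézout bound = 2.
Scan x ∈ F_11. For each x, list the y ∈ F_11 with f(x, y) ≡ 0 and those with g(x, y) ≡ 0 (mod 11); the common zeros in that column are the intersection.
  x = 0: f ≡ 0 at y ∈ ∅; g ≡ 0 at y ∈ {10}; common: ∅.
  x = 1: f ≡ 0 at y ∈ {0, 10}; g ≡ 0 at y ∈ {10}; common: {10}.
  x = 2: f ≡ 0 at y ∈ ∅; g ≡ 0 at y ∈ {10}; common: ∅.
  x = 3: f ≡ 0 at y ∈ ∅; g ≡ 0 at y ∈ {10}; common: ∅.
  x = 4: f ≡ 0 at y ∈ {5, 6}; g ≡ 0 at y ∈ {10}; common: ∅.
  x = 5: f ≡ 0 at y ∈ ∅; g ≡ 0 at y ∈ {10}; common: ∅.
  x = 6: f ≡ 0 at y ∈ ∅; g ≡ 0 at y ∈ {10}; common: ∅.
  x = 7: f ≡ 0 at y ∈ {3, 9}; g ≡ 0 at y ∈ {10}; common: ∅.
  x = 8: f ≡ 0 at y ∈ {1, 4}; g ≡ 0 at y ∈ {10}; common: ∅.
  x = 9: f ≡ 0 at y ∈ {2, 7}; g ≡ 0 at y ∈ {10}; common: ∅.
  x = 10: f ≡ 0 at y ∈ ∅; g ≡ 0 at y ∈ {10}; common: ∅.
Collecting: common zeros = {(1, 10)}, so the count is 1.
Comparison with the Bézout bound: 1 ≤ 2 = deg(f)·deg(g), as expected for curves with no common component (the affine F_11-count falls short of the bound because intersections may lie at infinity, over extension fields, or carry multiplicity).


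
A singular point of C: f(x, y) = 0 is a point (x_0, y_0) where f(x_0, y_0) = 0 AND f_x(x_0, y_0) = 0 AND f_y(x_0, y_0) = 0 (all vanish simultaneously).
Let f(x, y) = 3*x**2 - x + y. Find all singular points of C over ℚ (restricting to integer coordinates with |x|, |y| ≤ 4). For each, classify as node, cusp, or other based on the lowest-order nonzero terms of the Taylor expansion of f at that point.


No singular points in the scanned grid; C is smooth there.

Compute partial derivatives:
  f_x = 6*x - 1.
  f_y = 1.
f_y = 1 is a nonzero constant, so f_y never vanishes: no point (x, y) can satisfy f = f_x = f_y = 0. In particular no (x, y) ∈ {−4, ..., 4}² is singular; the curve is smooth.


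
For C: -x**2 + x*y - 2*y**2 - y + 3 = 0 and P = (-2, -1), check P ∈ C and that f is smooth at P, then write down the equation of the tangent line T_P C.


Tangent line at P: 3*x + y + 7 = 0.

Step 1: f(-2, -1) = 0, so P lies on C.
Step 2: partial derivatives
  f_x(x, y) = -2*x + y, f_y(x, y) = x - 4*y - 1.
  f_x(P) = 3, f_y(P) = 1 (gradient nonzero, so P is smooth).
Step 3: tangent line at P: 3·(x − -2) + 1·(y − -1) = 0.
Expanding: 3*x + y + 7 = 0.


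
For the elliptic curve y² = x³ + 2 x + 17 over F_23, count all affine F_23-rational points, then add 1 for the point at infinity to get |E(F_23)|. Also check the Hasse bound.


Affine points = {(2, 11), (2, 12), (3, 2), (3, 21), (7, 11), (7, 12), (8, 4), (8, 19), (10, 5), (10, 18), (11, 6), (11, 17), (13, 3), (13, 20), (14, 11), (14, 12), (15, 8), (15, 15)}; affine count = 18; |E(F_23)| = 19.

Discriminant check: Δ ∝ 4a³ + 27b² = 4·2³ + 27·17² = 4·8 + 27·289 ≡ 15 (mod 23). Nonzero ⇒ E is nonsingular.
For each x ∈ F_23, compute rhs = x³ + 2·x + 17 mod 23, then count y ∈ F_23 with y² ≡ rhs.
  x = 0: rhs = 17, matching y values: none (0 points).
  x = 1: rhs = 20, matching y values: none (0 points).
  x = 2: rhs = 6, matching y values: 11, 12 (2 points).
  x = 3: rhs = 4, matching y values: 2, 21 (2 points).
  x = 4: rhs = 20, matching y values: none (0 points).
  x = 5: rhs = 14, matching y values: none (0 points).
  x = 6: rhs = 15, matching y values: none (0 points).
  x = 7: rhs = 6, matching y values: 11, 12 (2 points).
  x = 8: rhs = 16, matching y values: 4, 19 (2 points).
  x = 9: rhs = 5, matching y values: none (0 points).
  x = 10: rhs = 2, matching y values: 5, 18 (2 points).
  x = 11: rhs = 13, matching y values: 6, 17 (2 points).
  x = 12: rhs = 21, matching y values: none (0 points).
  x = 13: rhs = 9, matching y values: 3, 20 (2 points).
  x = 14: rhs = 6, matching y values: 11, 12 (2 points).
  x = 15: rhs = 18, matching y values: 8, 15 (2 points).
  x = 16: rhs = 5, matching y values: none (0 points).
  x = 17: rhs = 19, matching y values: none (0 points).
  x = 18: rhs = 20, matching y values: none (0 points).
  x = 19: rhs = 14, matching y values: none (0 points).
  x = 20: rhs = 7, matching y values: none (0 points).
  x = 21: rhs = 5, matching y values: none (0 points).
  x = 22: rhs = 14, matching y values: none (0 points).
Total affine count: 18.
Full point count |E(F_23)| = 18 + 1 = 19.
Hasse bound: |19 − (23+1)| = |-5| = 5 ≤ 2√23 ≈ 9.5917 ✓.


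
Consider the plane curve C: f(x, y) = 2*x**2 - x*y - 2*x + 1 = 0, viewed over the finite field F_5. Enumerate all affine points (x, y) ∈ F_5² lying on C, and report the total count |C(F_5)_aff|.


Affine F_5-points: {(1, 1), (2, 0), (3, 1), (4, 0)}; count = 4.

For each of the 25 pairs (x, y) ∈ F_5², evaluate f(x, y) mod 5. Record the zeros.
  x = 0: [0↦1, 1↦1, 2↦1, 3↦1, 4↦1]  zeros at y ∈ ∅
  x = 1: [0↦1, 1↦0, 2↦4, 3↦3, 4↦2]  zeros at y ∈ {1}
  x = 2: [0↦0, 1↦3, 2↦1, 3↦4, 4↦2]  zeros at y ∈ {0}
  x = 3: [0↦3, 1↦0, 2↦2, 3↦4, 4↦1]  zeros at y ∈ {1}
  x = 4: [0↦0, 1↦1, 2↦2, 3↦3, 4↦4]  zeros at y ∈ {0}
Collecting zeros: affine points = {(1, 1), (2, 0), (3, 1), (4, 0)}.
Total count |C(F_5)_aff| = 4.


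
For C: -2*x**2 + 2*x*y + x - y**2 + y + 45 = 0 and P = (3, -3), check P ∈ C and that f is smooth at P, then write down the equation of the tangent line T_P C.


Tangent line at P: -17*x + 13*y + 90 = 0.

Step 1: f(3, -3) = 0, so P lies on C.
Step 2: partial derivatives
  f_x(x, y) = -4*x + 2*y + 1, f_y(x, y) = 2*x - 2*y + 1.
  f_x(P) = -17, f_y(P) = 13 (gradient nonzero, so P is smooth).
Step 3: tangent line at P: -17·(x − 3) + 13·(y − -3) = 0.
Expanding: -17*x + 13*y + 90 = 0.


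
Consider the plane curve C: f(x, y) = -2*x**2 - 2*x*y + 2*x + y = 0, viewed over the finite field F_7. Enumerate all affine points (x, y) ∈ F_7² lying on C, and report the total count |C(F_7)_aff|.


Affine F_7-points: {(0, 0), (1, 0), (2, 1), (3, 6), (5, 1), (6, 6)}; count = 6.

For each of the 49 pairs (x, y) ∈ F_7², evaluate f(x, y) mod 7. Record the zeros.
  x = 0: [0↦0, 1↦1, 2↦2, 3↦3, 4↦4, 5↦5, 6↦6]  zeros at y ∈ {0}
  x = 1: [0↦0, 1↦6, 2↦5, 3↦4, 4↦3, 5↦2, 6↦1]  zeros at y ∈ {0}
  x = 2: [0↦3, 1↦0, 2↦4, 3↦1, 4↦5, 5↦2, 6↦6]  zeros at y ∈ {1}
  x = 3: [0↦2, 1↦4, 2↦6, 3↦1, 4↦3, 5↦5, 6↦0]  zeros at y ∈ {6}
  x = 4: [0↦4, 1↦4, 2↦4, 3↦4, 4↦4, 5↦4, 6↦4]  zeros at y ∈ ∅
  x = 5: [0↦2, 1↦0, 2↦5, 3↦3, 4↦1, 5↦6, 6↦4]  zeros at y ∈ {1}
  x = 6: [0↦3, 1↦6, 2↦2, 3↦5, 4↦1, 5↦4, 6↦0]  zeros at y ∈ {6}
Collecting zeros: affine points = {(0, 0), (1, 0), (2, 1), (3, 6), (5, 1), (6, 6)}.
Total count |C(F_7)_aff| = 6.


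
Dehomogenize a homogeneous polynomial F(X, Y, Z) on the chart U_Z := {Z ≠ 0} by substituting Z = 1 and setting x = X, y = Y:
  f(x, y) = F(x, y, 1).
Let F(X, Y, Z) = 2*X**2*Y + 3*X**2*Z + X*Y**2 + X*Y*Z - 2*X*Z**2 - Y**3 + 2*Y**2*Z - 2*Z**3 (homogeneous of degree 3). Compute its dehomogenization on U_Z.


f(x, y) = 2*x**2*y + 3*x**2 + x*y**2 + x*y - 2*x - y**3 + 2*y**2 - 2

On U_Z we set Z = 1. Each monomial c·X^i·Y^j·Z^k in F becomes c·x^i·y^j·1^k = c·x^i·y^j.
Substituting Z = 1: F(X, Y, 1) = 2*x**2*y + 3*x**2 + x*y**2 + x*y - 2*x - y**3 + 2*y**2 - 2.
Note: deg(f) ≤ deg(F) = 3; strict inequality happens when F is divisible by Z (lost terms).


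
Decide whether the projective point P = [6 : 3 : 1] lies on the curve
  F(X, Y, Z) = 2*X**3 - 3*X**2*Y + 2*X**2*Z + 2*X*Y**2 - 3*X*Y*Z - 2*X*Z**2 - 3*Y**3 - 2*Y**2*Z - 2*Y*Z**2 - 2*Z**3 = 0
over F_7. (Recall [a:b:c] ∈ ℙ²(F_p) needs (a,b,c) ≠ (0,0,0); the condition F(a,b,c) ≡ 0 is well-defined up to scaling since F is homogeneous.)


F(6,3,1) ≡ 3 (mod 7); P is NOT on the curve.

Evaluate F(6, 3, 1) term-by-term (mod 7).
  2*X**3 ↦ 2·216·1·1 = 432
  -3*X**2*Y ↦ -3·36·3·1 = -324
  2*X**2*Z ↦ 2·36·1·1 = 72
  2*X*Y**2 ↦ 2·6·9·1 = 108
  -3*X*Y*Z ↦ -3·6·3·1 = -54
  -2*X*Z**2 ↦ -2·6·1·1 = -12
  -3*Y**3 ↦ -3·1·27·1 = -81
  -2*Y**2*Z ↦ -2·1·9·1 = -18
  -2*Y*Z**2 ↦ -2·1·3·1 = -6
  -2*Z**3 ↦ -2·1·1·1 = -2
Sum: F(6, 3, 1) = (432) + (-324) + (72) + (108) + (-54) + (-12) + (-81) + (-18) + (-6) + (-2) = 115.
Reducing mod 7: 115 ≡ 3 (mod 7).
Since F(a, b, c) ≡ 3 ≠ 0 (mod 7), P does NOT lie on the curve.


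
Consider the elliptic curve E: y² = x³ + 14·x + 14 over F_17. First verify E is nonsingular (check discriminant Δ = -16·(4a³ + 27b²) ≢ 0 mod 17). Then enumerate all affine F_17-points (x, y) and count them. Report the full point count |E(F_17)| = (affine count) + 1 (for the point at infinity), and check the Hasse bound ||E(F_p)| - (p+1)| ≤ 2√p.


Affine points = {(2, 4), (2, 13), (3, 7), (3, 10), (4, 7), (4, 10), (6, 5), (6, 12), (7, 8), (7, 9), (8, 3), (8, 14), (9, 6), (9, 11), (10, 7), (10, 10), (13, 8), (13, 9), (14, 8), (14, 9), (16, 4), (16, 13)}; affine count = 22; |E(F_17)| = 23.

Discriminant check: Δ ∝ 4a³ + 27b² = 4·14³ + 27·14² = 4·2744 + 27·196 ≡ 16 (mod 17). Nonzero ⇒ E is nonsingular.
For each x ∈ F_17, compute rhs = x³ + 14·x + 14 mod 17, then count y ∈ F_17 with y² ≡ rhs.
  x = 0: rhs = 14, matching y values: none (0 points).
  x = 1: rhs = 12, matching y values: none (0 points).
  x = 2: rhs = 16, matching y values: 4, 13 (2 points).
  x = 3: rhs = 15, matching y values: 7, 10 (2 points).
  x = 4: rhs = 15, matching y values: 7, 10 (2 points).
  x = 5: rhs = 5, matching y values: none (0 points).
  x = 6: rhs = 8, matching y values: 5, 12 (2 points).
  x = 7: rhs = 13, matching y values: 8, 9 (2 points).
  x = 8: rhs = 9, matching y values: 3, 14 (2 points).
  x = 9: rhs = 2, matching y values: 6, 11 (2 points).
  x = 10: rhs = 15, matching y values: 7, 10 (2 points).
  x = 11: rhs = 3, matching y values: none (0 points).
  x = 12: rhs = 6, matching y values: none (0 points).
  x = 13: rhs = 13, matching y values: 8, 9 (2 points).
  x = 14: rhs = 13, matching y values: 8, 9 (2 points).
  x = 15: rhs = 12, matching y values: none (0 points).
  x = 16: rhs = 16, matching y values: 4, 13 (2 points).
Total affine count: 22.
Full point count |E(F_17)| = 22 + 1 = 23.
Hasse bound: |23 − (17+1)| = |5| = 5 ≤ 2√17 ≈ 8.2462 ✓.


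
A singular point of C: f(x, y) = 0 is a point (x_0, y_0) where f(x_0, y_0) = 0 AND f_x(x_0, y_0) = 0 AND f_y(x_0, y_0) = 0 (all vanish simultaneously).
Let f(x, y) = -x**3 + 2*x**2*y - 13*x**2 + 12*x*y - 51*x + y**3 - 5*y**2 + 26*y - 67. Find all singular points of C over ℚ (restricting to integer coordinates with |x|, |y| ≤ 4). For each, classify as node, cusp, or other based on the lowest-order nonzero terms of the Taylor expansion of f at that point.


Singular points: {(-3, 2)}; classification: cusp.

Compute partial derivatives:
  f_x = -3*x**2 + 4*x*y - 26*x + 12*y - 51.
  f_y = 2*x**2 + 12*x + 3*y**2 - 10*y + 26.
Scan x_0 ∈ {−4, ..., 4}. For each x_0, f_y(x_0, y) is a polynomial in y; find its integer roots y ∈ {−4, ..., 4}, then test f_x and f at those candidates.
  x = -4: f_y(-4, y) = 3*y**2 - 10*y + 10; no integer root y with |y| ≤ 4.
  x = -3: f_y(-3, y) = 3*y**2 - 10*y + 8; vanishes at y ∈ {2}. (-3, 2): f_x = 0, f = 0 — SINGULAR.
  x = -2: f_y(-2, y) = 3*y**2 - 10*y + 10; no integer root y with |y| ≤ 4.
  x = -1: f_y(-1, y) = 3*y**2 - 10*y + 16; no integer root y with |y| ≤ 4.
  x = 0: f_y(0, y) = 3*y**2 - 10*y + 26; no integer root y with |y| ≤ 4.
  x = 1: f_y(1, y) = 3*y**2 - 10*y + 40; no integer root y with |y| ≤ 4.
  x = 2: f_y(2, y) = 3*y**2 - 10*y + 58; no integer root y with |y| ≤ 4.
  x = 3: f_y(3, y) = 3*y**2 - 10*y + 80; no integer root y with |y| ≤ 4.
  x = 4: f_y(4, y) = 3*y**2 - 10*y + 106; no integer root y with |y| ≤ 4.
Only singular point on the grid: (-3, 2).
Classify: substitute x = -3 + u, y = 2 + v and expand: f = -u**3 + 2*u**2*v + v**3 + v**2.
No constant or linear terms (consistent with a singular point). Quadratic part: v**2. Cubic part: -u**3 + 2*u**2*v + v**3.
The quadratic part v**2 is a perfect square, so there is a single (double) tangent line v = 0, i.e. y = 2. Restricting the cubic part to that line (v = 0) leaves -u**3 ≠ 0, so f is not divisible by v and the branch is v² ≈ u**3 to lowest order — this is a cusp.
Classification: cusp.


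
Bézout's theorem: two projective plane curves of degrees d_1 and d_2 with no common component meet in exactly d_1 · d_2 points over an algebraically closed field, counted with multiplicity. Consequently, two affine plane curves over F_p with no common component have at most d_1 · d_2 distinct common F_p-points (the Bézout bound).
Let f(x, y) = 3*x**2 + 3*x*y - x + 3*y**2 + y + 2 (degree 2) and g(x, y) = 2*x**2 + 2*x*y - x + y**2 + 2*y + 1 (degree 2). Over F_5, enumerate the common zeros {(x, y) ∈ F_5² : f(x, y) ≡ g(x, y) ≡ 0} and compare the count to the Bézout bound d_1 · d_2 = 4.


Common zeros: ∅; count = 0; Bézout bound = 4.

deg(f) = 2, deg(g) = 2, so Bézout bound = 4.
Scan x ∈ F_5. For each x, list the y ∈ F_5 with f(x, y) ≡ 0 and those with g(x, y) ≡ 0 (mod 5); the common zeros in that column are the intersection.
  x = 0: f ≡ 0 at y ∈ ∅; g ≡ 0 at y ∈ {4}; common: ∅.
  x = 1: f ≡ 0 at y ∈ ∅; g ≡ 0 at y ∈ ∅; common: ∅.
  x = 2: f ≡ 0 at y ∈ {3}; g ≡ 0 at y ∈ ∅; common: ∅.
  x = 3: f ≡ 0 at y ∈ ∅; g ≡ 0 at y ∈ {1}; common: ∅.
  x = 4: f ≡ 0 at y ∈ ∅; g ≡ 0 at y ∈ {1, 4}; common: ∅.
Collecting: common zeros = ∅, so the count is 0.
Comparison with the Bézout bound: 0 ≤ 4 = deg(f)·deg(g), as expected for curves with no common component (the affine F_5-count falls short of the bound because intersections may lie at infinity, over extension fields, or carry multiplicity).


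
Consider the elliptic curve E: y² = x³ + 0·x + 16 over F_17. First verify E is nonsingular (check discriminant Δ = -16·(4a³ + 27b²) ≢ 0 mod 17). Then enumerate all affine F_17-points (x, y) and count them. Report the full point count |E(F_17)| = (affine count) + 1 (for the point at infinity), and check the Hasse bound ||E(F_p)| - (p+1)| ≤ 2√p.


Affine points = {(0, 4), (0, 13), (1, 0), (3, 3), (3, 14), (7, 6), (7, 11), (8, 1), (8, 16), (10, 8), (10, 9), (11, 2), (11, 15), (15, 5), (15, 12), (16, 7), (16, 10)}; affine count = 17; |E(F_17)| = 18.

Discriminant check: Δ ∝ 4a³ + 27b² = 4·0³ + 27·16² = 4·0 + 27·256 ≡ 10 (mod 17). Nonzero ⇒ E is nonsingular.
For each x ∈ F_17, compute rhs = x³ + 0·x + 16 mod 17, then count y ∈ F_17 with y² ≡ rhs.
  x = 0: rhs = 16, matching y values: 4, 13 (2 points).
  x = 1: rhs = 0, matching y values: 0 (1 points).
  x = 2: rhs = 7, matching y values: none (0 points).
  x = 3: rhs = 9, matching y values: 3, 14 (2 points).
  x = 4: rhs = 12, matching y values: none (0 points).
  x = 5: rhs = 5, matching y values: none (0 points).
  x = 6: rhs = 11, matching y values: none (0 points).
  x = 7: rhs = 2, matching y values: 6, 11 (2 points).
  x = 8: rhs = 1, matching y values: 1, 16 (2 points).
  x = 9: rhs = 14, matching y values: none (0 points).
  x = 10: rhs = 13, matching y values: 8, 9 (2 points).
  x = 11: rhs = 4, matching y values: 2, 15 (2 points).
  x = 12: rhs = 10, matching y values: none (0 points).
  x = 13: rhs = 3, matching y values: none (0 points).
  x = 14: rhs = 6, matching y values: none (0 points).
  x = 15: rhs = 8, matching y values: 5, 12 (2 points).
  x = 16: rhs = 15, matching y values: 7, 10 (2 points).
Total affine count: 17.
Full point count |E(F_17)| = 17 + 1 = 18.
Hasse bound: |18 − (17+1)| = |0| = 0 ≤ 2√17 ≈ 8.2462 ✓.


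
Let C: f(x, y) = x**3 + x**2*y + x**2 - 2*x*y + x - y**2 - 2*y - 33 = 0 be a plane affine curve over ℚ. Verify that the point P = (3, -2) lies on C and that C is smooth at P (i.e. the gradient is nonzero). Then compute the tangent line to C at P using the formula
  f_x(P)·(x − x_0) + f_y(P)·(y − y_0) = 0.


Tangent line at P: 26*x + 5*y - 68 = 0.

Step 1: f(3, -2) = 0, so P lies on C.
Step 2: partial derivatives
  f_x(x, y) = 3*x**2 + 2*x*y + 2*x - 2*y + 1, f_y(x, y) = x**2 - 2*x - 2*y - 2.
  f_x(P) = 26, f_y(P) = 5 (gradient nonzero, so P is smooth).
Step 3: tangent line at P: 26·(x − 3) + 5·(y − -2) = 0.
Expanding: 26*x + 5*y - 68 = 0.


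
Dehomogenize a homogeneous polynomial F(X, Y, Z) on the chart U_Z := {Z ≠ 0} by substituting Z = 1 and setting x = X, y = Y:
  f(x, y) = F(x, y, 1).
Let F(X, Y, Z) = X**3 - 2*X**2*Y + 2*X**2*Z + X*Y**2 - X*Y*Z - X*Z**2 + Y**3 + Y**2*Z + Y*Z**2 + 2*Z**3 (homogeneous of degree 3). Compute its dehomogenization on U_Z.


f(x, y) = x**3 - 2*x**2*y + 2*x**2 + x*y**2 - x*y - x + y**3 + y**2 + y + 2

On U_Z we set Z = 1. Each monomial c·X^i·Y^j·Z^k in F becomes c·x^i·y^j·1^k = c·x^i·y^j.
Substituting Z = 1: F(X, Y, 1) = x**3 - 2*x**2*y + 2*x**2 + x*y**2 - x*y - x + y**3 + y**2 + y + 2.
Note: deg(f) ≤ deg(F) = 3; strict inequality happens when F is divisible by Z (lost terms).


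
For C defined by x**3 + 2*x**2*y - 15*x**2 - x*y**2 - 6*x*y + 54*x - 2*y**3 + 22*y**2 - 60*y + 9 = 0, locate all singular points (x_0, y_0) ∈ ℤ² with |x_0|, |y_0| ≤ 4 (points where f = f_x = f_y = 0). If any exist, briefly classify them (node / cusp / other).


Singular points: {(3, 3)}; classification: cusp.

Compute partial derivatives:
  f_x = 3*x**2 + 4*x*y - 30*x - y**2 - 6*y + 54.
  f_y = 2*x**2 - 2*x*y - 6*x - 6*y**2 + 44*y - 60.
Scan x_0 ∈ {−4, ..., 4}. For each x_0, f_y(x_0, y) is a polynomial in y; find its integer roots y ∈ {−4, ..., 4}, then test f_x and f at those candidates.
  x = -4: f_y(-4, y) = -6*y**2 + 52*y - 4; no integer root y with |y| ≤ 4.
  x = -3: f_y(-3, y) = -6*y**2 + 50*y - 24; no integer root y with |y| ≤ 4.
  x = -2: f_y(-2, y) = -6*y**2 + 48*y - 40; no integer root y with |y| ≤ 4.
  x = -1: f_y(-1, y) = -6*y**2 + 46*y - 52; no integer root y with |y| ≤ 4.
  x = 0: f_y(0, y) = -6*y**2 + 44*y - 60; no integer root y with |y| ≤ 4.
  x = 1: f_y(1, y) = -6*y**2 + 42*y - 64; no integer root y with |y| ≤ 4.
  x = 2: f_y(2, y) = -6*y**2 + 40*y - 64; vanishes at y ∈ {4}. (2, 4): f_x = -2 ≠ 0.
  x = 3: f_y(3, y) = -6*y**2 + 38*y - 60; vanishes at y ∈ {3}. (3, 3): f_x = 0, f = 0 — SINGULAR.
  x = 4: f_y(4, y) = -6*y**2 + 36*y - 52; no integer root y with |y| ≤ 4.
Only singular point on the grid: (3, 3).
Classify: substitute x = 3 + u, y = 3 + v and expand: f = u**3 + 2*u**2*v - u*v**2 - 2*v**3 + v**2.
No constant or linear terms (consistent with a singular point). Quadratic part: v**2. Cubic part: u**3 + 2*u**2*v - u*v**2 - 2*v**3.
The quadratic part v**2 is a perfect square, so there is a single (double) tangent line v = 0, i.e. y = 3. Restricting the cubic part to that line (v = 0) leaves u**3 ≠ 0, so f is not divisible by v and the branch is v² ≈ -u**3 to lowest order — this is a cusp.
Classification: cusp.


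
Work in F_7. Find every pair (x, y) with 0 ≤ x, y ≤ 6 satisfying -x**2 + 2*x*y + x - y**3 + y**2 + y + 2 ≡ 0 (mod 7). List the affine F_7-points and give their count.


Affine F_7-points: {(0, 2), (0, 4), (1, 3), (2, 0), (2, 4), (5, 1), (5, 2), (5, 5), (6, 0), (6, 3), (6, 5)}; count = 11.

For each of the 49 pairs (x, y) ∈ F_7², evaluate f(x, y) mod 7. Record the zeros.
  x = 0: [0↦2, 1↦3, 2↦0, 3↦1, 4↦0, 5↦5, 6↦3]  zeros at y ∈ {2, 4}
  x = 1: [0↦2, 1↦5, 2↦4, 3↦0, 4↦1, 5↦1, 6↦1]  zeros at y ∈ {3}
  x = 2: [0↦0, 1↦5, 2↦6, 3↦4, 4↦0, 5↦2, 6↦4]  zeros at y ∈ {0, 4}
  x = 3: [0↦3, 1↦3, 2↦6, 3↦6, 4↦4, 5↦1, 6↦5]  zeros at y ∈ ∅
  x = 4: [0↦4, 1↦6, 2↦4, 3↦6, 4↦6, 5↦5, 6↦4]  zeros at y ∈ ∅
  x = 5: [0↦3, 1↦0, 2↦0, 3↦4, 4↦6, 5↦0, 6↦1]  zeros at y ∈ {1, 2, 5}
  x = 6: [0↦0, 1↦6, 2↦1, 3↦0, 4↦4, 5↦0, 6↦3]  zeros at y ∈ {0, 3, 5}
Collecting zeros: affine points = {(0, 2), (0, 4), (1, 3), (2, 0), (2, 4), (5, 1), (5, 2), (5, 5), (6, 0), (6, 3), (6, 5)}.
Total count |C(F_7)_aff| = 11.


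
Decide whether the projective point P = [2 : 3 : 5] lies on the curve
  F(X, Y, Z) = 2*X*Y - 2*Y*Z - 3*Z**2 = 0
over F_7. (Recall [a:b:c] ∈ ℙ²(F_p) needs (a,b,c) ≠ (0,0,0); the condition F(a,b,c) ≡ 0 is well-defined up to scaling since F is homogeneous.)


F(2,3,5) ≡ 5 (mod 7); P is NOT on the curve.

Evaluate F(2, 3, 5) term-by-term (mod 7).
  2*X*Y ↦ 2·2·3·1 = 12
  -2*Y*Z ↦ -2·1·3·5 = -30
  -3*Z**2 ↦ -3·1·1·25 = -75
Sum: F(2, 3, 5) = (12) + (-30) + (-75) = -93.
Reducing mod 7: -93 ≡ 5 (mod 7).
Since F(a, b, c) ≡ 5 ≠ 0 (mod 7), P does NOT lie on the curve.


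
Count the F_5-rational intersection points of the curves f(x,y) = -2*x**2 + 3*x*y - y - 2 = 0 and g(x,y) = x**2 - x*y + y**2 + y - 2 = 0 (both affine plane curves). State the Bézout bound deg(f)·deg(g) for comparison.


Common zeros: {(0, 3)}; count = 1; Bézout bound = 4.

deg(f) = 2, deg(g) = 2, so Bézout bound = 4.
Scan x ∈ F_5. For each x, list the y ∈ F_5 with f(x, y) ≡ 0 and those with g(x, y) ≡ 0 (mod 5); the common zeros in that column are the intersection.
  x = 0: f ≡ 0 at y ∈ {3}; g ≡ 0 at y ∈ {1, 3}; common: {3}.
  x = 1: f ≡ 0 at y ∈ {2}; g ≡ 0 at y ∈ {1, 4}; common: ∅.
  x = 2: f ≡ 0 at y ∈ {0, 1, 2, 3, 4}; g ≡ 0 at y ∈ ∅; common: ∅.
  x = 3: f ≡ 0 at y ∈ {0}; g ≡ 0 at y ∈ {3, 4}; common: ∅.
  x = 4: f ≡ 0 at y ∈ {4}; g ≡ 0 at y ∈ ∅; common: ∅.
Collecting: common zeros = {(0, 3)}, so the count is 1.
Comparison with the Bézout bound: 1 ≤ 4 = deg(f)·deg(g), as expected for curves with no common component (the affine F_5-count falls short of the bound because intersections may lie at infinity, over extension fields, or carry multiplicity).


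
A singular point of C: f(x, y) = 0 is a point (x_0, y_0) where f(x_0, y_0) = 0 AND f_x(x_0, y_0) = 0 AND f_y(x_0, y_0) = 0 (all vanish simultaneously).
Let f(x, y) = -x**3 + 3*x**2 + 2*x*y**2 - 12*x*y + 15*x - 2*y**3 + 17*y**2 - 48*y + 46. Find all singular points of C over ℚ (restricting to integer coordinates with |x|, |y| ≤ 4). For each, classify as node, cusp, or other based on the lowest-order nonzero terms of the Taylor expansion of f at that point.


Singular points: {(1, 3)}; classification: cusp.

Compute partial derivatives:
  f_x = -3*x**2 + 6*x + 2*y**2 - 12*y + 15.
  f_y = 4*x*y - 12*x - 6*y**2 + 34*y - 48.
Scan x_0 ∈ {−4, ..., 4}. For each x_0, f_y(x_0, y) is a polynomial in y; find its integer roots y ∈ {−4, ..., 4}, then test f_x and f at those candidates.
  x = -4: f_y(-4, y) = -6*y**2 + 18*y; vanishes at y ∈ {0, 3}. (-4, 0): f_x = -57 ≠ 0; (-4, 3): f_x = -75 ≠ 0.
  x = -3: f_y(-3, y) = -6*y**2 + 22*y - 12; vanishes at y ∈ {3}. (-3, 3): f_x = -48 ≠ 0.
  x = -2: f_y(-2, y) = -6*y**2 + 26*y - 24; vanishes at y ∈ {3}. (-2, 3): f_x = -27 ≠ 0.
  x = -1: f_y(-1, y) = -6*y**2 + 30*y - 36; vanishes at y ∈ {2, 3}. (-1, 2): f_x = -10 ≠ 0; (-1, 3): f_x = -12 ≠ 0.
  x = 0: f_y(0, y) = -6*y**2 + 34*y - 48; vanishes at y ∈ {3}. (0, 3): f_x = -3 ≠ 0.
  x = 1: f_y(1, y) = -6*y**2 + 38*y - 60; vanishes at y ∈ {3}. (1, 3): f_x = 0, f = 0 — SINGULAR.
  x = 2: f_y(2, y) = -6*y**2 + 42*y - 72; vanishes at y ∈ {3, 4}. (2, 3): f_x = -3 ≠ 0; (2, 4): f_x = -1 ≠ 0.
  x = 3: f_y(3, y) = -6*y**2 + 46*y - 84; vanishes at y ∈ {3}. (3, 3): f_x = -12 ≠ 0.
  x = 4: f_y(4, y) = -6*y**2 + 50*y - 96; vanishes at y ∈ {3}. (4, 3): f_x = -27 ≠ 0.
Only singular point on the grid: (1, 3).
Classify: substitute x = 1 + u, y = 3 + v and expand: f = -u**3 + 2*u*v**2 - 2*v**3 + v**2.
No constant or linear terms (consistent with a singular point). Quadratic part: v**2. Cubic part: -u**3 + 2*u*v**2 - 2*v**3.
The quadratic part v**2 is a perfect square, so there is a single (double) tangent line v = 0, i.e. y = 3. Restricting the cubic part to that line (v = 0) leaves -u**3 ≠ 0, so f is not divisible by v and the branch is v² ≈ u**3 to lowest order — this is a cusp.
Classification: cusp.


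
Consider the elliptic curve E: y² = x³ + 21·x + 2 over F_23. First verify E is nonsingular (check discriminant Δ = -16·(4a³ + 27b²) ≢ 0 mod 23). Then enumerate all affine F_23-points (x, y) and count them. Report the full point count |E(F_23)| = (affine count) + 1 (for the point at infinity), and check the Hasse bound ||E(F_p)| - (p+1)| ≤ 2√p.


Affine points = {(0, 5), (0, 18), (1, 1), (1, 22), (2, 11), (2, 12), (3, 0), (4, 9), (4, 14), (5, 5), (5, 18), (7, 3), (7, 20), (9, 0), (10, 4), (10, 19), (11, 0), (12, 2), (12, 21), (14, 2), (14, 21), (15, 9), (15, 14), (16, 8), (16, 15), (18, 5), (18, 18), (20, 2), (20, 21), (22, 7), (22, 16)}; affine count = 31; |E(F_23)| = 32.

Discriminant check: Δ ∝ 4a³ + 27b² = 4·21³ + 27·2² = 4·9261 + 27·4 ≡ 7 (mod 23). Nonzero ⇒ E is nonsingular.
For each x ∈ F_23, compute rhs = x³ + 21·x + 2 mod 23, then count y ∈ F_23 with y² ≡ rhs.
  x = 0: rhs = 2, matching y values: 5, 18 (2 points).
  x = 1: rhs = 1, matching y values: 1, 22 (2 points).
  x = 2: rhs = 6, matching y values: 11, 12 (2 points).
  x = 3: rhs = 0, matching y values: 0 (1 points).
  x = 4: rhs = 12, matching y values: 9, 14 (2 points).
  x = 5: rhs = 2, matching y values: 5, 18 (2 points).
  x = 6: rhs = 22, matching y values: none (0 points).
  x = 7: rhs = 9, matching y values: 3, 20 (2 points).
  x = 8: rhs = 15, matching y values: none (0 points).
  x = 9: rhs = 0, matching y values: 0 (1 points).
  x = 10: rhs = 16, matching y values: 4, 19 (2 points).
  x = 11: rhs = 0, matching y values: 0 (1 points).
  x = 12: rhs = 4, matching y values: 2, 21 (2 points).
  x = 13: rhs = 11, matching y values: none (0 points).
  x = 14: rhs = 4, matching y values: 2, 21 (2 points).
  x = 15: rhs = 12, matching y values: 9, 14 (2 points).
  x = 16: rhs = 18, matching y values: 8, 15 (2 points).
  x = 17: rhs = 5, matching y values: none (0 points).
  x = 18: rhs = 2, matching y values: 5, 18 (2 points).
  x = 19: rhs = 15, matching y values: none (0 points).
  x = 20: rhs = 4, matching y values: 2, 21 (2 points).
  x = 21: rhs = 21, matching y values: none (0 points).
  x = 22: rhs = 3, matching y values: 7, 16 (2 points).
Total affine count: 31.
Full point count |E(F_23)| = 31 + 1 = 32.
Hasse bound: |32 − (23+1)| = |8| = 8 ≤ 2√23 ≈ 9.5917 ✓.
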